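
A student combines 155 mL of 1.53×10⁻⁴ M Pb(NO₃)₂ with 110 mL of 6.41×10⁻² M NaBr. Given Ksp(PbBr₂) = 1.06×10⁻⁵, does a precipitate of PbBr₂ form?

No

After mixing, V = 155 mL + 110 mL = 265 mL.
[Pb²⁺] = (1.53×10⁻⁴)(155)/265 = 8.95×10⁻⁵ M
[Br⁻] = (6.41×10⁻²)(110)/265 = 2.66×10⁻² M
Q = [Pb²⁺][Br⁻]^2 = 6.34×10⁻⁸
Q = 6.34×10⁻⁸ < Ksp = 1.06×10⁻⁵, so the solution is unsaturated and no precipitate forms.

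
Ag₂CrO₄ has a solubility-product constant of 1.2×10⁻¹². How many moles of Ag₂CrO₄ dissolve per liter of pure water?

6.7×10⁻⁵ M

Ag₂CrO₄(s) ⇌ 2 Ag⁺(aq) + CrO₄²⁻(aq)
Call the molar solubility s, so that [Ag⁺] = 2s and [CrO₄²⁻] = s.
Ksp = [Ag⁺]^2[CrO₄²⁻] = (2s)^2 · s = 4s^3
4s^3 = 1.2×10⁻¹²  ⇒  s^3 = 3.0×10⁻¹³
s = (3.0×10⁻¹³)^(1/3) = 6.7×10⁻⁵ M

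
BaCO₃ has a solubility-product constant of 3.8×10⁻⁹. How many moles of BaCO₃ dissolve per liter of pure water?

6.2×10⁻⁵ M

BaCO₃(s) ⇌ Ba²⁺(aq) + CO₃²⁻(aq)
With molar solubility s: [Ba²⁺] = s, [CO₃²⁻] = s.
Ksp = [Ba²⁺][CO₃²⁻] = s · s = s^2
s^2 = 3.8×10⁻⁹
s = 6.2×10⁻⁵ mol L⁻¹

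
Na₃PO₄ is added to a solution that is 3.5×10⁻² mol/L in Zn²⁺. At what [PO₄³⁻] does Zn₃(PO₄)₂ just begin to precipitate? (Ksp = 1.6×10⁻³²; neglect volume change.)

1.9×10⁻¹⁴ M

A salt starts to precipitate once the ion product Q reaches its Ksp.
Zn₃(PO₄)₂(s) ⇌ 3 Zn²⁺(aq) + 2 PO₄³⁻(aq)
Ksp = [Zn²⁺]^3[PO₄³⁻]^2 = [PO₄³⁻]^2(3.5×10⁻²)^3
[PO₄³⁻]^2 = 1.6×10⁻³² / (3.5×10⁻²)^3 = 3.7×10⁻²⁸
[PO₄³⁻] = 1.9×10⁻¹⁴ mol/L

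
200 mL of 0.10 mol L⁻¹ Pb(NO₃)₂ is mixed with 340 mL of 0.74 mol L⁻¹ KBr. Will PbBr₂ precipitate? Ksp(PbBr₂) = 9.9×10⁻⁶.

The combined volume is 540 mL.
[Pb²⁺] = (0.10)(200)/540 = 3.7×10⁻² mol L⁻¹
[Br⁻] = (0.74)(340)/540 = 0.47 mol L⁻¹
Q = [Pb²⁺][Br⁻]^2 = 8.0×10⁻³
Since Q (8.0×10⁻³) exceeds Ksp (9.9×10⁻⁶), PbBr₂ will precipitate.

Yes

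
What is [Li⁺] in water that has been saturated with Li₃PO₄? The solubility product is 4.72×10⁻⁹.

1.09×10⁻² M

Li₃PO₄(s) ⇌ 3 Li⁺(aq) + PO₄³⁻(aq)
Let s be the molar solubility. Then [Li⁺] = 3s and [PO₄³⁻] = s.
Ksp = [Li⁺]^3[PO₄³⁻] = (3s)^3 · s = 27s^4 = 4.72×10⁻⁹
s = 3.64×10⁻³ mol L⁻¹
[Li⁺] = 3s = 1.09×10⁻² mol L⁻¹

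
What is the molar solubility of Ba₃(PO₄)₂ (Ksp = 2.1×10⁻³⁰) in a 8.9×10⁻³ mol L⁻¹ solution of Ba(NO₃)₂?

Ba₃(PO₄)₂(s) ⇌ 3 Ba²⁺(aq) + 2 PO₄³⁻(aq)
Let s be the solubility of Ba₃(PO₄)₂ here. The common ion gives [Ba²⁺] ≈ 8.9×10⁻³ mol L⁻¹, and [PO₄³⁻] = 2s.
Ksp = [Ba²⁺]^3[PO₄³⁻]^2 = (8.9×10⁻³)^3(2s)^2
(2s)^2 = 2.1×10⁻³⁰ / (8.9×10⁻³)^3 = 3.0×10⁻²⁴
s = 8.6×10⁻¹³ mol L⁻¹

8.6×10⁻¹³ M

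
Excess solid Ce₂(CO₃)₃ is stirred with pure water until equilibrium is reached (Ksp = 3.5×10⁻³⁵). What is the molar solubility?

Ce₂(CO₃)₃(s) ⇌ 2 Ce³⁺(aq) + 3 CO₃²⁻(aq)
For each mole of Ce₂(CO₃)₃ that dissolves per liter, [Ce³⁺] = 2s and [CO₃²⁻] = 3s; let s denote this solubility.
Ksp = [Ce³⁺]^2[CO₃²⁻]^3 = (2s)^2 · (3s)^3 = 108s^5
108s^5 = 3.5×10⁻³⁵  ⇒  s^5 = 3.2×10⁻³⁷
Taking the 5th root, s = 5.0×10⁻⁸ mol/L.

5.0×10⁻⁸ M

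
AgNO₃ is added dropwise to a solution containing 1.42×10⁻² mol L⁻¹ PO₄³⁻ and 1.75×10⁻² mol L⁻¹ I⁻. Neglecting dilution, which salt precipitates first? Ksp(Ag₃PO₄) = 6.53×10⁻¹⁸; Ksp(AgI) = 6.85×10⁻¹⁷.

AgI

The threshold for precipitation is Q = Ksp.
For Ag₃PO₄: [Ag⁺] = (Ksp/[PO₄³⁻])^(1/3) = 7.72×10⁻⁶ mol L⁻¹
For AgI: [Ag⁺] = (Ksp/[I⁻]) = 3.91×10⁻¹⁵ mol L⁻¹
AgI requires the lower [Ag⁺], so it precipitates first.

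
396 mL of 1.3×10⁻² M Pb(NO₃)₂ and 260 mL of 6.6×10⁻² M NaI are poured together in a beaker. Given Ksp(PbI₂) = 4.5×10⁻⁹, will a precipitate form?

Yes

After mixing, V = 396 mL + 260 mL = 656 mL.
[Pb²⁺] = (1.3×10⁻²)(396)/656 = 7.8×10⁻³ M
[I⁻] = (6.6×10⁻²)(260)/656 = 2.6×10⁻² M
Q = [Pb²⁺][I⁻]^2 = 5.4×10⁻⁶
Since Q (5.4×10⁻⁶) exceeds Ksp (4.5×10⁻⁹), PbI₂ will precipitate.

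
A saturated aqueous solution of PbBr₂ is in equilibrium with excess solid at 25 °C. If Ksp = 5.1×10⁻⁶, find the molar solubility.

PbBr₂(s) ⇌ Pb²⁺(aq) + 2 Br⁻(aq)
Let s be the molar solubility. Then [Pb²⁺] = s and [Br⁻] = 2s.
Ksp = [Pb²⁺][Br⁻]^2 = s · (2s)^2 = 4s^3
4s^3 = 5.1×10⁻⁶  ⇒  s^3 = 1.3×10⁻⁶
Taking the 3rd root, s = 1.1×10⁻² M.

1.1×10⁻² M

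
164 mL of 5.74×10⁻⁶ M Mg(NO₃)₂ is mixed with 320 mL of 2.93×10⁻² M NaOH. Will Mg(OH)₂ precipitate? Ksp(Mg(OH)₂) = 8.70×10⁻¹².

Yes

Total volume after mixing = 164 + 320 = 484 mL.
[Mg²⁺] = (5.74×10⁻⁶)(164)/484 = 1.94×10⁻⁶ M
[OH⁻] = (2.93×10⁻²)(320)/484 = 1.94×10⁻² M
Q = [Mg²⁺][OH⁻]^2 = 7.30×10⁻¹⁰
Since Q (7.30×10⁻¹⁰) exceeds Ksp (8.70×10⁻¹²), Mg(OH)₂ will precipitate.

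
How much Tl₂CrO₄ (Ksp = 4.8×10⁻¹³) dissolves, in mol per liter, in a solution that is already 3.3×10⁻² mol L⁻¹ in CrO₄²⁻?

1.9×10⁻⁶ M

Tl₂CrO₄(s) ⇌ 2 Tl⁺(aq) + CrO₄²⁻(aq)
CrO₄²⁻ is already present at 3.3×10⁻² mol L⁻¹. If s mol/L of Tl₂CrO₄ dissolves, [Tl⁺] = 2s while [CrO₄²⁻] ≈ 3.3×10⁻² mol L⁻¹.
Ksp = [Tl⁺]^2[CrO₄²⁻] = (2s)^2(3.3×10⁻²)
(2s)^2 = 4.8×10⁻¹³ / (3.3×10⁻²) = 1.5×10⁻¹¹
s = 1.9×10⁻⁶ mol L⁻¹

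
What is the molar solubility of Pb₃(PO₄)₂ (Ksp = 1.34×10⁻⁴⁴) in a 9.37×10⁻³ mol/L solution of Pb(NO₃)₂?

6.38×10⁻²⁰ M

Pb₃(PO₄)₂(s) ⇌ 3 Pb²⁺(aq) + 2 PO₄³⁻(aq)
Let s be the solubility of Pb₃(PO₄)₂ here. The common ion gives [Pb²⁺] ≈ 9.37×10⁻³ mol/L, and [PO₄³⁻] = 2s.
Ksp = [Pb²⁺]^3[PO₄³⁻]^2 = (9.37×10⁻³)^3(2s)^2
(2s)^2 = 1.34×10⁻⁴⁴ / (9.37×10⁻³)^3 = 1.63×10⁻³⁸
s = 6.38×10⁻²⁰ mol/L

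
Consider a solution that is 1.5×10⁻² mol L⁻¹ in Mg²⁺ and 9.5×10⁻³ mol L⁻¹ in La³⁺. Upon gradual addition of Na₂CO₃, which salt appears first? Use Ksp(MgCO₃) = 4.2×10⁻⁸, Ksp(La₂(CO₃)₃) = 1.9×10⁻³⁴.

The threshold for precipitation is Q = Ksp.
For MgCO₃: [CO₃²⁻] = (Ksp/[Mg²⁺]) = 2.8×10⁻⁶ mol L⁻¹
For La₂(CO₃)₃: [CO₃²⁻] = (Ksp/[La³⁺]^2)^(1/3) = 1.3×10⁻¹⁰ mol L⁻¹
La₂(CO₃)₃ requires the lower [CO₃²⁻], so it precipitates first.

La₂(CO₃)₃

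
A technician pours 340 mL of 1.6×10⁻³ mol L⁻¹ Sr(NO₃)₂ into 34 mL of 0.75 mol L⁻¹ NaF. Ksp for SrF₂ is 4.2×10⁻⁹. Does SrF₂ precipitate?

Yes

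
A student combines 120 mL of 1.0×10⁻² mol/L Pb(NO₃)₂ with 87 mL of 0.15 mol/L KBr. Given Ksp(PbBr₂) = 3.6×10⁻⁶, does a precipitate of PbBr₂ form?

Yes

Total volume after mixing = 120 + 87 = 207 mL.
[Pb²⁺] = (1.0×10⁻²)(120)/207 = 5.8×10⁻³ mol/L
[Br⁻] = (0.15)(87)/207 = 6.3×10⁻² mol/L
Q = [Pb²⁺][Br⁻]^2 = 2.3×10⁻⁵
Q = 2.3×10⁻⁵ > Ksp = 3.6×10⁻⁶, so the solution is supersaturated and PbBr₂ precipitates.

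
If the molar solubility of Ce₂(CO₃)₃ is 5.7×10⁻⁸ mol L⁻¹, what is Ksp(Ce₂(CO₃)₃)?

Ce₂(CO₃)₃(s) ⇌ 2 Ce³⁺(aq) + 3 CO₃²⁻(aq)
Call the molar solubility s, so that [Ce³⁺] = 2s and [CO₃²⁻] = 3s.
Ksp = [Ce³⁺]^2[CO₃²⁻]^3 = (2s)^2 · (3s)^3 = 108s^5
Ksp = 108 × (5.7×10⁻⁸)^5 = 6.5×10⁻³⁵

Ksp = 6.5×10⁻³⁵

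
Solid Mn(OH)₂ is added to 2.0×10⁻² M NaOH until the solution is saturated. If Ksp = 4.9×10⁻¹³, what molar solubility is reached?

Mn(OH)₂(s) ⇌ Mn²⁺(aq) + 2 OH⁻(aq)
The solution already contains OH⁻ at 2.0×10⁻² M. Let s be the molar solubility of Mn(OH)₂.
[OH⁻] ≈ 2.0×10⁻² M (common ion dominates); [Mn²⁺] = s.
Ksp = [Mn²⁺][OH⁻]^2 = s(2.0×10⁻²)^2
s = 4.9×10⁻¹³ / (2.0×10⁻²)^2 = 1.2×10⁻⁹
s = 1.2×10⁻⁹ M

1.2×10⁻⁹ M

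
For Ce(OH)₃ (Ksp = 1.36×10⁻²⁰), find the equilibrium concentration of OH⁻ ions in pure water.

Ce(OH)₃(s) ⇌ Ce³⁺(aq) + 3 OH⁻(aq)
If s mol/L of Ce(OH)₃ dissolves, [Ce³⁺] = s and [OH⁻] = 3s.
Ksp = [Ce³⁺][OH⁻]^3 = s · (3s)^3 = 27s^4 = 1.36×10⁻²⁰
s = 4.74×10⁻⁶ mol/L
[OH⁻] = 3s = 1.42×10⁻⁵ mol/L

1.42×10⁻⁵ M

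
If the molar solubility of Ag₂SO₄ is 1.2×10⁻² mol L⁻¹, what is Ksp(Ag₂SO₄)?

Ksp = 6.9×10⁻⁶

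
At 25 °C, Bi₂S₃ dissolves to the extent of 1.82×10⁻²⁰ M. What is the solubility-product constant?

Ksp = 2.16×10⁻⁹⁷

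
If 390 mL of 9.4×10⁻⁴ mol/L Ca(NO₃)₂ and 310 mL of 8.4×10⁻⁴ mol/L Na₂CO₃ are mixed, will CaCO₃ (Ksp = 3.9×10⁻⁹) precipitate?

Yes

After mixing, V = 390 mL + 310 mL = 700 mL.
[Ca²⁺] = (9.4×10⁻⁴)(390)/700 = 5.2×10⁻⁴ mol/L
[CO₃²⁻] = (8.4×10⁻⁴)(310)/700 = 3.7×10⁻⁴ mol/L
Q = [Ca²⁺][CO₃²⁻] = 1.9×10⁻⁷
Because Q > Ksp (1.9×10⁻⁷ vs 3.9×10⁻⁹), a precipitate of CaCO₃ forms.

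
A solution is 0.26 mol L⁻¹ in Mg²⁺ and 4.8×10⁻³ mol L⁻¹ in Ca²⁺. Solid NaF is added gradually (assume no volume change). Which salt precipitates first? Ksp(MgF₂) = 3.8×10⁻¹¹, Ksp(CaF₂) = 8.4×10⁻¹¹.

MgF₂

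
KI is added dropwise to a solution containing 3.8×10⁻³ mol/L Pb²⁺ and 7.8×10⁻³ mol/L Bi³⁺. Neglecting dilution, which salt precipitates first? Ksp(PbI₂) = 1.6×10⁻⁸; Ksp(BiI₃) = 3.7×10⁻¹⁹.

BiI₃

A salt starts to precipitate once the ion product Q reaches its Ksp.
For PbI₂: [I⁻] = (Ksp/[Pb²⁺])^(1/2) = 2.1×10⁻³ mol/L
For BiI₃: [I⁻] = (Ksp/[Bi³⁺])^(1/3) = 3.6×10⁻⁶ mol/L
Since BiI₃ needs less I⁻ to reach saturation, it precipitates first.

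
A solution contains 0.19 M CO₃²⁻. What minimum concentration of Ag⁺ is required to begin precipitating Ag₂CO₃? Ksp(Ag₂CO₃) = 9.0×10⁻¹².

6.9×10⁻⁶ M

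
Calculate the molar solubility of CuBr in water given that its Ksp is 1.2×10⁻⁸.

1.1×10⁻⁴ M

CuBr(s) ⇌ Cu⁺(aq) + Br⁻(aq)
With molar solubility s: [Cu⁺] = s, [Br⁻] = s.
Ksp = [Cu⁺][Br⁻] = s · s = s^2
s^2 = 1.2×10⁻⁸
Taking the 2nd root, s = 1.1×10⁻⁴ mol L⁻¹.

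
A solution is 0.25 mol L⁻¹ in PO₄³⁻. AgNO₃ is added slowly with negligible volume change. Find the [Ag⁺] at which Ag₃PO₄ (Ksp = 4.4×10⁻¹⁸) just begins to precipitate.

Each salt precipitates once Q = Ksp for that salt.
Ag₃PO₄(s) ⇌ 3 Ag⁺(aq) + PO₄³⁻(aq)
Ksp = [Ag⁺]^3[PO₄³⁻] = [Ag⁺]^3(0.25)
[Ag⁺]^3 = 4.4×10⁻¹⁸ / (0.25) = 1.8×10⁻¹⁷
[Ag⁺] = 2.6×10⁻⁶ mol L⁻¹

2.6×10⁻⁶ M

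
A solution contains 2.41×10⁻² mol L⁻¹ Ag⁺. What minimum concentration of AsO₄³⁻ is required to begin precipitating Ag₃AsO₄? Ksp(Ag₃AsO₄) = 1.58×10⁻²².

Each salt precipitates once Q = Ksp for that salt.
Ag₃AsO₄(s) ⇌ 3 Ag⁺(aq) + AsO₄³⁻(aq)
Ksp = [Ag⁺]^3[AsO₄³⁻] = [AsO₄³⁻](2.41×10⁻²)^3
[AsO₄³⁻] = 1.58×10⁻²² / (2.41×10⁻²)^3 = 1.13×10⁻¹⁷
[AsO₄³⁻] = 1.13×10⁻¹⁷ mol L⁻¹

1.13×10⁻¹⁷ M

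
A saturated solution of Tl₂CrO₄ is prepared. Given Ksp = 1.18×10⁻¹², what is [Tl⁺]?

1.33×10⁻⁴ M

Tl₂CrO₄(s) ⇌ 2 Tl⁺(aq) + CrO₄²⁻(aq)
With molar solubility s: [Tl⁺] = 2s, [CrO₄²⁻] = s.
Ksp = [Tl⁺]^2[CrO₄²⁻] = (2s)^2 · s = 4s^3 = 1.18×10⁻¹²
s = 6.66×10⁻⁵ mol L⁻¹
[Tl⁺] = 2s = 1.33×10⁻⁴ mol L⁻¹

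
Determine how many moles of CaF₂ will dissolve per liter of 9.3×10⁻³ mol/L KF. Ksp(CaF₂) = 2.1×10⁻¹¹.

CaF₂(s) ⇌ Ca²⁺(aq) + 2 F⁻(aq)
Let s be the solubility of CaF₂ here. The common ion gives [F⁻] ≈ 9.3×10⁻³ mol/L, and [Ca²⁺] = s.
Ksp = [Ca²⁺][F⁻]^2 = s(9.3×10⁻³)^2
s = 2.1×10⁻¹¹ / (9.3×10⁻³)^2 = 2.4×10⁻⁷
s = 2.4×10⁻⁷ mol/L

2.4×10⁻⁷ M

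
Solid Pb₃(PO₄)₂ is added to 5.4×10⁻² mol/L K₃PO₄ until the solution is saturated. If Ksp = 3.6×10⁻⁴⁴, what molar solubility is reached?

7.7×10⁻¹⁵ M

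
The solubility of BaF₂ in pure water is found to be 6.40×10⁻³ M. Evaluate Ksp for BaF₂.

BaF₂(s) ⇌ Ba²⁺(aq) + 2 F⁻(aq)
Call the molar solubility s, so that [Ba²⁺] = s and [F⁻] = 2s.
Ksp = [Ba²⁺][F⁻]^2 = s · (2s)^2 = 4s^3
Ksp = 4 × (6.40×10⁻³)^3 = 1.05×10⁻⁶

Ksp = 1.05×10⁻⁶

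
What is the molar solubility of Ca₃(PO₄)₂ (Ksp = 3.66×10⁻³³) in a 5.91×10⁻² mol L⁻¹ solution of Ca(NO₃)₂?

2.11×10⁻¹⁵ M

Ca₃(PO₄)₂(s) ⇌ 3 Ca²⁺(aq) + 2 PO₄³⁻(aq)
Ca²⁺ is already present at 5.91×10⁻² mol L⁻¹. If s mol/L of Ca₃(PO₄)₂ dissolves, [PO₄³⁻] = 2s while [Ca²⁺] ≈ 5.91×10⁻² mol L⁻¹.
Ksp = [Ca²⁺]^3[PO₄³⁻]^2 = (5.91×10⁻²)^3(2s)^2
(2s)^2 = 3.66×10⁻³³ / (5.91×10⁻²)^3 = 1.77×10⁻²⁹
s = 2.11×10⁻¹⁵ mol L⁻¹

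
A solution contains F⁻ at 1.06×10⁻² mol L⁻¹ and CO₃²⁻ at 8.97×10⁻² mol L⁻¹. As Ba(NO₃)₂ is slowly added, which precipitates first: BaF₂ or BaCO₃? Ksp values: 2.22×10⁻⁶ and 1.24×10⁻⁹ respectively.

Precipitation of each salt begins when its ion product equals Ksp.
For BaF₂: [Ba²⁺] = (Ksp/[F⁻]^2) = 1.98×10⁻² mol L⁻¹
For BaCO₃: [Ba²⁺] = (Ksp/[CO₃²⁻]) = 1.38×10⁻⁸ mol L⁻¹
Since BaCO₃ needs less Ba²⁺ to reach saturation, it precipitates first.

BaCO₃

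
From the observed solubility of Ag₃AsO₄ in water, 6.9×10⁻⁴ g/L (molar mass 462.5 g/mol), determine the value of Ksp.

Ksp = 1.3×10⁻²²

Convert to molarity: s = 6.9×10⁻⁴ / 462.5 = 1.492×10⁻⁶ mol/L
Ag₃AsO₄(s) ⇌ 3 Ag⁺(aq) + AsO₄³⁻(aq)
Call the molar solubility s, so that [Ag⁺] = 3s and [AsO₄³⁻] = s.
Ksp = [Ag⁺]^3[AsO₄³⁻] = (3s)^3 · s = 27s^4
Ksp = 27 × (1.492×10⁻⁶)^4 = 1.3×10⁻²²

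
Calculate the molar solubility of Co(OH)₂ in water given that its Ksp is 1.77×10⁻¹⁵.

Co(OH)₂(s) ⇌ Co²⁺(aq) + 2 OH⁻(aq)
For each mole of Co(OH)₂ that dissolves per liter, [Co²⁺] = s and [OH⁻] = 2s; let s denote this solubility.
Ksp = [Co²⁺][OH⁻]^2 = s · (2s)^2 = 4s^3
4s^3 = 1.77×10⁻¹⁵  ⇒  s^3 = 4.43×10⁻¹⁶
s = 7.62×10⁻⁶ mol/L

7.62×10⁻⁶ M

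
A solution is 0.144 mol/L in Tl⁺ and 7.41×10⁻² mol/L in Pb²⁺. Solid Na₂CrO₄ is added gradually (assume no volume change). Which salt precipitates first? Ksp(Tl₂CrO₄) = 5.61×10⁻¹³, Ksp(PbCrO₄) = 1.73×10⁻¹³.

PbCrO₄

A salt starts to precipitate once the ion product Q reaches its Ksp.
For Tl₂CrO₄: [CrO₄²⁻] = (Ksp/[Tl⁺]^2) = 2.71×10⁻¹¹ mol/L
For PbCrO₄: [CrO₄²⁻] = (Ksp/[Pb²⁺]) = 2.33×10⁻¹² mol/L
The smaller threshold [CrO₄²⁻] is reached first, so PbCrO₄ precipitates first.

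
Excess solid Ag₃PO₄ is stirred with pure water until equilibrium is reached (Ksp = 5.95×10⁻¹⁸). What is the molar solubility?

2.17×10⁻⁵ M

Ag₃PO₄(s) ⇌ 3 Ag⁺(aq) + PO₄³⁻(aq)
If s mol/L of Ag₃PO₄ dissolves, [Ag⁺] = 3s and [PO₄³⁻] = s.
Ksp = [Ag⁺]^3[PO₄³⁻] = (3s)^3 · s = 27s^4
27s^4 = 5.95×10⁻¹⁸  ⇒  s^4 = 2.20×10⁻¹⁹
Taking the 4th root, s = 2.17×10⁻⁵ M.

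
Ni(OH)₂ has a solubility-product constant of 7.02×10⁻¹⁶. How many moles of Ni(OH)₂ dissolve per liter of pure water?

Ni(OH)₂(s) ⇌ Ni²⁺(aq) + 2 OH⁻(aq)
With molar solubility s: [Ni²⁺] = s, [OH⁻] = 2s.
Ksp = [Ni²⁺][OH⁻]^2 = s · (2s)^2 = 4s^3
4s^3 = 7.02×10⁻¹⁶  ⇒  s^3 = 1.76×10⁻¹⁶
s = (1.76×10⁻¹⁶)^(1/3) = 5.60×10⁻⁶ M

5.60×10⁻⁶ M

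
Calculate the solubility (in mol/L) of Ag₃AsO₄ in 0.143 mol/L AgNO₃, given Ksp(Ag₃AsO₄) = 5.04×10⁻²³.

Ag₃AsO₄(s) ⇌ 3 Ag⁺(aq) + AsO₄³⁻(aq)
Let s be the solubility of Ag₃AsO₄ here. The common ion gives [Ag⁺] ≈ 0.143 mol/L, and [AsO₄³⁻] = s.
Ksp = [Ag⁺]^3[AsO₄³⁻] = (0.143)^3s
s = 5.04×10⁻²³ / (0.143)^3 = 1.72×10⁻²⁰
s = 1.72×10⁻²⁰ mol/L

1.72×10⁻²⁰ M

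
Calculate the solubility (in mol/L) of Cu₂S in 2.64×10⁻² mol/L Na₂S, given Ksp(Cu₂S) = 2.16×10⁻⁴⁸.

Cu₂S(s) ⇌ 2 Cu⁺(aq) + S²⁻(aq)
Let s be the solubility of Cu₂S here. The common ion gives [S²⁻] ≈ 2.64×10⁻² mol/L, and [Cu⁺] = 2s.
Ksp = [Cu⁺]^2[S²⁻] = (2s)^2(2.64×10⁻²)
(2s)^2 = 2.16×10⁻⁴⁸ / (2.64×10⁻²) = 8.18×10⁻⁴⁷
s = 4.52×10⁻²⁴ mol/L

4.52×10⁻²⁴ M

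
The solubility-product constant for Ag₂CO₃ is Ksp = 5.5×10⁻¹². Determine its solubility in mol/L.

Ag₂CO₃(s) ⇌ 2 Ag⁺(aq) + CO₃²⁻(aq)
With molar solubility s: [Ag⁺] = 2s, [CO₃²⁻] = s.
Ksp = [Ag⁺]^2[CO₃²⁻] = (2s)^2 · s = 4s^3
4s^3 = 5.5×10⁻¹²  ⇒  s^3 = 1.4×10⁻¹²
s = (1.4×10⁻¹²)^(1/3) = 1.1×10⁻⁴ mol L⁻¹

1.1×10⁻⁴ M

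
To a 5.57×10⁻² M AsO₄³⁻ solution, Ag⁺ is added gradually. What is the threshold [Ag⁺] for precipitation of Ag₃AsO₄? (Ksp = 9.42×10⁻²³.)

1.19×10⁻⁷ M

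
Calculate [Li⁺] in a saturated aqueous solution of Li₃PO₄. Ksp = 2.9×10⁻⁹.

9.7×10⁻³ M

Li₃PO₄(s) ⇌ 3 Li⁺(aq) + PO₄³⁻(aq)
With molar solubility s: [Li⁺] = 3s, [PO₄³⁻] = s.
Ksp = [Li⁺]^3[PO₄³⁻] = (3s)^3 · s = 27s^4 = 2.9×10⁻⁹
s = 3.2×10⁻³ M
[Li⁺] = 3s = 9.7×10⁻³ M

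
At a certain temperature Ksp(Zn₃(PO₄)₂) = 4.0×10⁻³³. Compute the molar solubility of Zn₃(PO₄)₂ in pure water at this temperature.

Zn₃(PO₄)₂(s) ⇌ 3 Zn²⁺(aq) + 2 PO₄³⁻(aq)
With molar solubility s: [Zn²⁺] = 3s, [PO₄³⁻] = 2s.
Ksp = [Zn²⁺]^3[PO₄³⁻]^2 = (3s)^3 · (2s)^2 = 108s^5
108s^5 = 4.0×10⁻³³  ⇒  s^5 = 3.7×10⁻³⁵
s = (3.7×10⁻³⁵)^(1/5) = 1.3×10⁻⁷ mol/L

1.3×10⁻⁷ M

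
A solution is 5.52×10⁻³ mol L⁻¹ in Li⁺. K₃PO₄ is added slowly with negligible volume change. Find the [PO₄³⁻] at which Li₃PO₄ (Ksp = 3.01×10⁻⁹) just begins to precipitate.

1.79×10⁻² M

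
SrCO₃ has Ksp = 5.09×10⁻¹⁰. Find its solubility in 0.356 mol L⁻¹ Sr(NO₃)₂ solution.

SrCO₃(s) ⇌ Sr²⁺(aq) + CO₃²⁻(aq)
With Sr²⁺ already at 0.356 mol L⁻¹ and s small, take [Sr²⁺] ≈ 0.356 mol L⁻¹ and [CO₃²⁻] = s.
Ksp = [Sr²⁺][CO₃²⁻] = (0.356)s
s = 5.09×10⁻¹⁰ / (0.356) = 1.43×10⁻⁹
s = 1.43×10⁻⁹ mol L⁻¹

1.43×10⁻⁹ M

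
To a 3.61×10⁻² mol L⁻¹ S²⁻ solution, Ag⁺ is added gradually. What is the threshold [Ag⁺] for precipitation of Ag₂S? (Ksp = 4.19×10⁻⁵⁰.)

Precipitation of each salt begins when its ion product equals Ksp.
Ag₂S(s) ⇌ 2 Ag⁺(aq) + S²⁻(aq)
Ksp = [Ag⁺]^2[S²⁻] = [Ag⁺]^2(3.61×10⁻²)
[Ag⁺]^2 = 4.19×10⁻⁵⁰ / (3.61×10⁻²) = 1.16×10⁻⁴⁸
[Ag⁺] = 1.08×10⁻²⁴ mol L⁻¹

1.08×10⁻²⁴ M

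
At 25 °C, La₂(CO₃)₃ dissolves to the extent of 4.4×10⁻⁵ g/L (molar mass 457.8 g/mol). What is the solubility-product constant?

Ksp = 8.9×10⁻³⁴

Molar solubility s = (4.4×10⁻⁵ g/L) / (457.8 g/mol) = 9.611×10⁻⁸ mol/L
La₂(CO₃)₃(s) ⇌ 2 La³⁺(aq) + 3 CO₃²⁻(aq)
Call the molar solubility s, so that [La³⁺] = 2s and [CO₃²⁻] = 3s.
Ksp = [La³⁺]^2[CO₃²⁻]^3 = (2s)^2 · (3s)^3 = 108s^5
Ksp = 108 × (9.611×10⁻⁸)^5 = 8.9×10⁻³⁴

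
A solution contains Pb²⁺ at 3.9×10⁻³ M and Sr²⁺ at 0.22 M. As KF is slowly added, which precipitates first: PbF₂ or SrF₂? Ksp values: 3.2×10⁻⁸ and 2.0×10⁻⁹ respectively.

SrF₂

Precipitation begins when Q = Ksp.
For PbF₂: [F⁻] = (Ksp/[Pb²⁺])^(1/2) = 2.9×10⁻³ M
For SrF₂: [F⁻] = (Ksp/[Sr²⁺])^(1/2) = 9.5×10⁻⁵ M
The smaller threshold [F⁻] is reached first, so SrF₂ precipitates first.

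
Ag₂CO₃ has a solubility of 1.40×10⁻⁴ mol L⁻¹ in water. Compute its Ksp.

Ksp = 1.10×10⁻¹¹

Ag₂CO₃(s) ⇌ 2 Ag⁺(aq) + CO₃²⁻(aq)
For each mole of Ag₂CO₃ that dissolves per liter, [Ag⁺] = 2s and [CO₃²⁻] = s; let s denote this solubility.
Ksp = [Ag⁺]^2[CO₃²⁻] = (2s)^2 · s = 4s^3
Ksp = 4 × (1.40×10⁻⁴)^3 = 1.10×10⁻¹¹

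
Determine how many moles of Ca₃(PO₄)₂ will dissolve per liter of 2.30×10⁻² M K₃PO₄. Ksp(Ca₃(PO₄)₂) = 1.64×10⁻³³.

Ca₃(PO₄)₂(s) ⇌ 3 Ca²⁺(aq) + 2 PO₄³⁻(aq)
PO₄³⁻ is already present at 2.30×10⁻² M. If s mol/L of Ca₃(PO₄)₂ dissolves, [Ca²⁺] = 3s while [PO₄³⁻] ≈ 2.30×10⁻² M.
Ksp = [Ca²⁺]^3[PO₄³⁻]^2 = (3s)^3(2.30×10⁻²)^2
(3s)^3 = 1.64×10⁻³³ / (2.30×10⁻²)^2 = 3.10×10⁻³⁰
s = 4.86×10⁻¹¹ M

4.86×10⁻¹¹ M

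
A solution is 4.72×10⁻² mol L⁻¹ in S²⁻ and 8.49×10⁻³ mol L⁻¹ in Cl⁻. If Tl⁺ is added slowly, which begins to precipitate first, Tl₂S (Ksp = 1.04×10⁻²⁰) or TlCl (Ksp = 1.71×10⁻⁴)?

Tl₂S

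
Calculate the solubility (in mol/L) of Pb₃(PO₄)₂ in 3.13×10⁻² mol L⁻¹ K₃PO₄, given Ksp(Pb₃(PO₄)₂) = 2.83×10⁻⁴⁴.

Pb₃(PO₄)₂(s) ⇌ 3 Pb²⁺(aq) + 2 PO₄³⁻(aq)
With PO₄³⁻ already at 3.13×10⁻² mol L⁻¹ and s small, take [PO₄³⁻] ≈ 3.13×10⁻² mol L⁻¹ and [Pb²⁺] = 3s.
Ksp = [Pb²⁺]^3[PO₄³⁻]^2 = (3s)^3(3.13×10⁻²)^2
(3s)^3 = 2.83×10⁻⁴⁴ / (3.13×10⁻²)^2 = 2.89×10⁻⁴¹
s = 1.02×10⁻¹⁴ mol L⁻¹

1.02×10⁻¹⁴ M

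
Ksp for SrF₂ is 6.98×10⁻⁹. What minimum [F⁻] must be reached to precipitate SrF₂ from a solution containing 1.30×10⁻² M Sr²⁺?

The threshold for precipitation is Q = Ksp.
SrF₂(s) ⇌ Sr²⁺(aq) + 2 F⁻(aq)
Ksp = [Sr²⁺][F⁻]^2 = [F⁻]^2(1.30×10⁻²)
[F⁻]^2 = 6.98×10⁻⁹ / (1.30×10⁻²) = 5.37×10⁻⁷
[F⁻] = 7.33×10⁻⁴ M

7.33×10⁻⁴ M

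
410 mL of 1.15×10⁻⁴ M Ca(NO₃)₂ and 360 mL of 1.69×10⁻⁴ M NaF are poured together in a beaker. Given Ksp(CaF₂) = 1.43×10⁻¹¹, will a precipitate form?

After mixing, V = 410 mL + 360 mL = 770 mL.
[Ca²⁺] = (1.15×10⁻⁴)(410)/770 = 6.12×10⁻⁵ M
[F⁻] = (1.69×10⁻⁴)(360)/770 = 7.90×10⁻⁵ M
Q = [Ca²⁺][F⁻]^2 = 3.82×10⁻¹³
Q < Ksp (3.82×10⁻¹³ vs 1.43×10⁻¹¹); the solution remains unsaturated and no precipitate forms.

No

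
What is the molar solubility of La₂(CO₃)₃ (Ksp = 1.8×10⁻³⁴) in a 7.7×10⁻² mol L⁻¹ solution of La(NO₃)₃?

1.0×10⁻¹¹ M

La₂(CO₃)₃(s) ⇌ 2 La³⁺(aq) + 3 CO₃²⁻(aq)
With La³⁺ already at 7.7×10⁻² mol L⁻¹ and s small, take [La³⁺] ≈ 7.7×10⁻² mol L⁻¹ and [CO₃²⁻] = 3s.
Ksp = [La³⁺]^2[CO₃²⁻]^3 = (7.7×10⁻²)^2(3s)^3
(3s)^3 = 1.8×10⁻³⁴ / (7.7×10⁻²)^2 = 3.0×10⁻³²
s = 1.0×10⁻¹¹ mol L⁻¹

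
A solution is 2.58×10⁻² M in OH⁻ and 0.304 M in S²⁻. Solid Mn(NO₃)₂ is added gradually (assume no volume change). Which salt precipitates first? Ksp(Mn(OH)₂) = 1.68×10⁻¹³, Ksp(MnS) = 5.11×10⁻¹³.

MnS

Precipitation begins when Q = Ksp.
For Mn(OH)₂: [Mn²⁺] = (Ksp/[OH⁻]^2) = 2.52×10⁻¹⁰ M
For MnS: [Mn²⁺] = (Ksp/[S²⁻]) = 1.68×10⁻¹² M
The smaller threshold [Mn²⁺] is reached first, so MnS precipitates first.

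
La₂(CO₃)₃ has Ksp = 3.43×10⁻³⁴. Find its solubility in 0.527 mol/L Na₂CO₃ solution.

La₂(CO₃)₃(s) ⇌ 2 La³⁺(aq) + 3 CO₃²⁻(aq)
Let s be the solubility of La₂(CO₃)₃ here. The common ion gives [CO₃²⁻] ≈ 0.527 mol/L, and [La³⁺] = 2s.
Ksp = [La³⁺]^2[CO₃²⁻]^3 = (2s)^2(0.527)^3
(2s)^2 = 3.43×10⁻³⁴ / (0.527)^3 = 2.34×10⁻³³
s = 2.42×10⁻¹⁷ mol/L

2.42×10⁻¹⁷ M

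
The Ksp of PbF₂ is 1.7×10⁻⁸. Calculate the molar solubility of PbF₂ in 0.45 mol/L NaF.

8.4×10⁻⁸ M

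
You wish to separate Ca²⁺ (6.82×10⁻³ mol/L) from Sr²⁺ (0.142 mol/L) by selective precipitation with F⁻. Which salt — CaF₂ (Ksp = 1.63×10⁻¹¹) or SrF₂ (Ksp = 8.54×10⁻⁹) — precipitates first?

Each salt precipitates once Q = Ksp for that salt.
For CaF₂: [F⁻] = (Ksp/[Ca²⁺])^(1/2) = 4.89×10⁻⁵ mol/L
For SrF₂: [F⁻] = (Ksp/[Sr²⁺])^(1/2) = 2.45×10⁻⁴ mol/L
Since CaF₂ needs less F⁻ to reach saturation, it precipitates first.

CaF₂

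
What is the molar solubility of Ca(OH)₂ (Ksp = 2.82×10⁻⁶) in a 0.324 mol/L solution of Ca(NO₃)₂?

1.48×10⁻³ M

Ca(OH)₂(s) ⇌ Ca²⁺(aq) + 2 OH⁻(aq)
With Ca²⁺ already at 0.324 mol/L and s small, take [Ca²⁺] ≈ 0.324 mol/L and [OH⁻] = 2s.
Ksp = [Ca²⁺][OH⁻]^2 = (0.324)(2s)^2
(2s)^2 = 2.82×10⁻⁶ / (0.324) = 8.70×10⁻⁶
s = 1.48×10⁻³ mol/L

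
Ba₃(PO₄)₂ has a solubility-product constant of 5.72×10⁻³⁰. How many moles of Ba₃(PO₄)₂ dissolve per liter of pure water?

Ba₃(PO₄)₂(s) ⇌ 3 Ba²⁺(aq) + 2 PO₄³⁻(aq)
If s mol/L of Ba₃(PO₄)₂ dissolves, [Ba²⁺] = 3s and [PO₄³⁻] = 2s.
Ksp = [Ba²⁺]^3[PO₄³⁻]^2 = (3s)^3 · (2s)^2 = 108s^5
108s^5 = 5.72×10⁻³⁰  ⇒  s^5 = 5.30×10⁻³²
s = (5.30×10⁻³²)^(1/5) = 5.56×10⁻⁷ M

5.56×10⁻⁷ M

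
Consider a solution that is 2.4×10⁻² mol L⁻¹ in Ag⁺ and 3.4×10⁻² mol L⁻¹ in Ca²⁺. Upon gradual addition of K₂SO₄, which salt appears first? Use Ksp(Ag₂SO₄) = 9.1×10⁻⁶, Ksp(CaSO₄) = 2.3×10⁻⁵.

The threshold for precipitation is Q = Ksp.
For Ag₂SO₄: [SO₄²⁻] = (Ksp/[Ag⁺]^2) = 1.6×10⁻² mol L⁻¹
For CaSO₄: [SO₄²⁻] = (Ksp/[Ca²⁺]) = 6.8×10⁻⁴ mol L⁻¹
CaSO₄ requires the lower [SO₄²⁻], so it precipitates first.

CaSO₄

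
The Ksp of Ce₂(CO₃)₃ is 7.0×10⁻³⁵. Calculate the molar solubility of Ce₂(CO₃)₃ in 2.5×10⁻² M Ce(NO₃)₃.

Ce₂(CO₃)₃(s) ⇌ 2 Ce³⁺(aq) + 3 CO₃²⁻(aq)
Let s be the solubility of Ce₂(CO₃)₃ here. The common ion gives [Ce³⁺] ≈ 2.5×10⁻² M, and [CO₃²⁻] = 3s.
Ksp = [Ce³⁺]^2[CO₃²⁻]^3 = (2.5×10⁻²)^2(3s)^3
(3s)^3 = 7.0×10⁻³⁵ / (2.5×10⁻²)^2 = 1.1×10⁻³¹
s = 1.6×10⁻¹¹ M

1.6×10⁻¹¹ M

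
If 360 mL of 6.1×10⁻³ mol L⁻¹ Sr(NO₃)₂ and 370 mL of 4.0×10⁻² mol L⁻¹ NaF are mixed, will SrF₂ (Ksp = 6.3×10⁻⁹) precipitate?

After mixing, V = 360 mL + 370 mL = 730 mL.
[Sr²⁺] = (6.1×10⁻³)(360)/730 = 3.0×10⁻³ mol L⁻¹
[F⁻] = (4.0×10⁻²)(370)/730 = 2.0×10⁻² mol L⁻¹
Q = [Sr²⁺][F⁻]^2 = 1.2×10⁻⁶
Because Q > Ksp (1.2×10⁻⁶ vs 6.3×10⁻⁹), a precipitate of SrF₂ forms.

Yes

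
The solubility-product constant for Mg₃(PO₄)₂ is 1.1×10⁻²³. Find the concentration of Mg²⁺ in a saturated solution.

3.0×10⁻⁵ M

Mg₃(PO₄)₂(s) ⇌ 3 Mg²⁺(aq) + 2 PO₄³⁻(aq)
For each mole of Mg₃(PO₄)₂ that dissolves per liter, [Mg²⁺] = 3s and [PO₄³⁻] = 2s; let s denote this solubility.
Ksp = [Mg²⁺]^3[PO₄³⁻]^2 = (3s)^3 · (2s)^2 = 108s^5 = 1.1×10⁻²³
s = 1.0×10⁻⁵ mol L⁻¹
[Mg²⁺] = 3s = 3.0×10⁻⁵ mol L⁻¹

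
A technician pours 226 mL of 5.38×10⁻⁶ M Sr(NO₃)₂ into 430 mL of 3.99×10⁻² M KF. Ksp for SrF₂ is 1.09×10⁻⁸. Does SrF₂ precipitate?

No

Total volume after mixing = 226 + 430 = 656 mL.
[Sr²⁺] = (5.38×10⁻⁶)(226)/656 = 1.85×10⁻⁶ M
[F⁻] = (3.99×10⁻²)(430)/656 = 2.62×10⁻² M
Q = [Sr²⁺][F⁻]^2 = 1.27×10⁻⁹
Q < Ksp (1.27×10⁻⁹ vs 1.09×10⁻⁸); the solution remains unsaturated and no precipitate forms.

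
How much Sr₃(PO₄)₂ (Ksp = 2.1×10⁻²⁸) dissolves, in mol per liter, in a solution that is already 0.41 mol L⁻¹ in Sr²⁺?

2.8×10⁻¹⁴ M

Sr₃(PO₄)₂(s) ⇌ 3 Sr²⁺(aq) + 2 PO₄³⁻(aq)
The solution already contains Sr²⁺ at 0.41 mol L⁻¹. Let s be the molar solubility of Sr₃(PO₄)₂.
[Sr²⁺] ≈ 0.41 mol L⁻¹ (common ion dominates); [PO₄³⁻] = 2s.
Ksp = [Sr²⁺]^3[PO₄³⁻]^2 = (0.41)^3(2s)^2
(2s)^2 = 2.1×10⁻²⁸ / (0.41)^3 = 3.0×10⁻²⁷
s = 2.8×10⁻¹⁴ mol L⁻¹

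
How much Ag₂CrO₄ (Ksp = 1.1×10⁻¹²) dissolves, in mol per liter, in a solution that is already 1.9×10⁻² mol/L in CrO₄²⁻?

3.8×10⁻⁶ M

Ag₂CrO₄(s) ⇌ 2 Ag⁺(aq) + CrO₄²⁻(aq)
CrO₄²⁻ is already present at 1.9×10⁻² mol/L. If s mol/L of Ag₂CrO₄ dissolves, [Ag⁺] = 2s while [CrO₄²⁻] ≈ 1.9×10⁻² mol/L.
Ksp = [Ag⁺]^2[CrO₄²⁻] = (2s)^2(1.9×10⁻²)
(2s)^2 = 1.1×10⁻¹² / (1.9×10⁻²) = 5.8×10⁻¹¹
s = 3.8×10⁻⁶ mol/L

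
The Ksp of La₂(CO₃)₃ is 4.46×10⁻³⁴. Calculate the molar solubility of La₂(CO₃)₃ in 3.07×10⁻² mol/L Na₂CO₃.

La₂(CO₃)₃(s) ⇌ 2 La³⁺(aq) + 3 CO₃²⁻(aq)
CO₃²⁻ is already present at 3.07×10⁻² mol/L. If s mol/L of La₂(CO₃)₃ dissolves, [La³⁺] = 2s while [CO₃²⁻] ≈ 3.07×10⁻² mol/L.
Ksp = [La³⁺]^2[CO₃²⁻]^3 = (2s)^2(3.07×10⁻²)^3
(2s)^2 = 4.46×10⁻³⁴ / (3.07×10⁻²)^3 = 1.54×10⁻²⁹
s = 1.96×10⁻¹⁵ mol/L

1.96×10⁻¹⁵ M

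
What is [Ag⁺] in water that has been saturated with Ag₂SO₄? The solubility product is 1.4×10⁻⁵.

3.0×10⁻² M

Ag₂SO₄(s) ⇌ 2 Ag⁺(aq) + SO₄²⁻(aq)
Call the molar solubility s, so that [Ag⁺] = 2s and [SO₄²⁻] = s.
Ksp = [Ag⁺]^2[SO₄²⁻] = (2s)^2 · s = 4s^3 = 1.4×10⁻⁵
s = 1.5×10⁻² mol/L
[Ag⁺] = 2s = 3.0×10⁻² mol/L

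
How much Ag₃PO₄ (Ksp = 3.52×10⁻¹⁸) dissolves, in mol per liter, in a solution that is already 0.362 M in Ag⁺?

7.42×10⁻¹⁷ M

Ag₃PO₄(s) ⇌ 3 Ag⁺(aq) + PO₄³⁻(aq)
With Ag⁺ already at 0.362 M and s small, take [Ag⁺] ≈ 0.362 M and [PO₄³⁻] = s.
Ksp = [Ag⁺]^3[PO₄³⁻] = (0.362)^3s
s = 3.52×10⁻¹⁸ / (0.362)^3 = 7.42×10⁻¹⁷
s = 7.42×10⁻¹⁷ M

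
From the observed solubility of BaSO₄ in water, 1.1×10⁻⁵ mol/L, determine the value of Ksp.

BaSO₄(s) ⇌ Ba²⁺(aq) + SO₄²⁻(aq)
If s mol/L of BaSO₄ dissolves, [Ba²⁺] = s and [SO₄²⁻] = s.
Ksp = [Ba²⁺][SO₄²⁻] = s · s = s^2
Ksp = (1.1×10⁻⁵)^2 = 1.2×10⁻¹⁰

Ksp = 1.2×10⁻¹⁰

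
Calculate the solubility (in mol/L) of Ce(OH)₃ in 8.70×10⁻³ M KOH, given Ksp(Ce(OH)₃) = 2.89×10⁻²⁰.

4.39×10⁻¹⁴ M

Ce(OH)₃(s) ⇌ Ce³⁺(aq) + 3 OH⁻(aq)
Let s be the solubility of Ce(OH)₃ here. The common ion gives [OH⁻] ≈ 8.70×10⁻³ M, and [Ce³⁺] = s.
Ksp = [Ce³⁺][OH⁻]^3 = s(8.70×10⁻³)^3
s = 2.89×10⁻²⁰ / (8.70×10⁻³)^3 = 4.39×10⁻¹⁴
s = 4.39×10⁻¹⁴ M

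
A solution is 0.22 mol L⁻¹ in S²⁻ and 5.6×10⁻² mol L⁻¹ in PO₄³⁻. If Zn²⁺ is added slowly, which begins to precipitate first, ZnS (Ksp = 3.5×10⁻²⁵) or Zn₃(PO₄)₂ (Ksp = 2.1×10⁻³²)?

ZnS

A salt starts to precipitate once the ion product Q reaches its Ksp.
For ZnS: [Zn²⁺] = (Ksp/[S²⁻]) = 1.6×10⁻²⁴ mol L⁻¹
For Zn₃(PO₄)₂: [Zn²⁺] = (Ksp/[PO₄³⁻]^2)^(1/3) = 1.9×10⁻¹⁰ mol L⁻¹
ZnS requires the lower [Zn²⁺], so it precipitates first.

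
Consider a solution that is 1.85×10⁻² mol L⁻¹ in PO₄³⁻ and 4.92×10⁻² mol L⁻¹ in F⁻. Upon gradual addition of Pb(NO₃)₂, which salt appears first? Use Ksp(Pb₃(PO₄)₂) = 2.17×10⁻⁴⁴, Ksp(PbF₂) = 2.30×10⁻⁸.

Pb₃(PO₄)₂

Each salt precipitates once Q = Ksp for that salt.
For Pb₃(PO₄)₂: [Pb²⁺] = (Ksp/[PO₄³⁻]^2)^(1/3) = 3.99×10⁻¹⁴ mol L⁻¹
For PbF₂: [Pb²⁺] = (Ksp/[F⁻]^2) = 9.50×10⁻⁶ mol L⁻¹
The smaller threshold [Pb²⁺] is reached first, so Pb₃(PO₄)₂ precipitates first.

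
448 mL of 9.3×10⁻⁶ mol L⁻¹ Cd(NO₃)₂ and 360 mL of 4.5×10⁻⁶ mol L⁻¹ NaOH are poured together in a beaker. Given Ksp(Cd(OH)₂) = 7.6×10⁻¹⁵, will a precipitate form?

After mixing, V = 448 mL + 360 mL = 808 mL.
[Cd²⁺] = (9.3×10⁻⁶)(448)/808 = 5.2×10⁻⁶ mol L⁻¹
[OH⁻] = (4.5×10⁻⁶)(360)/808 = 2.0×10⁻⁶ mol L⁻¹
Q = [Cd²⁺][OH⁻]^2 = 2.1×10⁻¹⁷
Q < Ksp (2.1×10⁻¹⁷ vs 7.6×10⁻¹⁵); the solution remains unsaturated and no precipitate forms.

No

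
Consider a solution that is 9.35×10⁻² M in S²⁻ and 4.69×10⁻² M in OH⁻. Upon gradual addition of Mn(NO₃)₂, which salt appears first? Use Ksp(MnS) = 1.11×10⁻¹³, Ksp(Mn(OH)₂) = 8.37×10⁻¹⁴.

MnS

A salt starts to precipitate once the ion product Q reaches its Ksp.
For MnS: [Mn²⁺] = (Ksp/[S²⁻]) = 1.19×10⁻¹² M
For Mn(OH)₂: [Mn²⁺] = (Ksp/[OH⁻]^2) = 3.81×10⁻¹¹ M
The smaller threshold [Mn²⁺] is reached first, so MnS precipitates first.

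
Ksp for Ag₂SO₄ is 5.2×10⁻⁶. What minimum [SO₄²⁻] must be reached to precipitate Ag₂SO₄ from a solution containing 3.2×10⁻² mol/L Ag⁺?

5.1×10⁻³ M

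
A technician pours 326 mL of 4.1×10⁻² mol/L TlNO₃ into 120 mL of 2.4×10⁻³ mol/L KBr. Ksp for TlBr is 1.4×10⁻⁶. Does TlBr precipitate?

Yes

The combined volume is 446 mL.
[Tl⁺] = (4.1×10⁻²)(326)/446 = 3.0×10⁻² mol/L
[Br⁻] = (2.4×10⁻³)(120)/446 = 6.5×10⁻⁴ mol/L
Q = [Tl⁺][Br⁻] = 1.9×10⁻⁵
Because Q > Ksp (1.9×10⁻⁵ vs 1.4×10⁻⁶), a precipitate of TlBr forms.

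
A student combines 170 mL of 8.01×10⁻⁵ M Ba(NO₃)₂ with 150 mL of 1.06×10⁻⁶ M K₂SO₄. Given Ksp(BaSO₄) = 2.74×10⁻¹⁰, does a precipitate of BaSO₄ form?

Total volume after mixing = 170 + 150 = 320 mL.
[Ba²⁺] = (8.01×10⁻⁵)(170)/320 = 4.26×10⁻⁵ M
[SO₄²⁻] = (1.06×10⁻⁶)(150)/320 = 4.97×10⁻⁷ M
Q = [Ba²⁺][SO₄²⁻] = 2.11×10⁻¹¹
Q = 2.11×10⁻¹¹ < Ksp = 2.74×10⁻¹⁰, so the solution is unsaturated and no precipitate forms.

No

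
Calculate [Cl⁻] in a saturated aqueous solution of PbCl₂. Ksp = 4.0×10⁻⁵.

4.3×10⁻² M

PbCl₂(s) ⇌ Pb²⁺(aq) + 2 Cl⁻(aq)
Call the molar solubility s, so that [Pb²⁺] = s and [Cl⁻] = 2s.
Ksp = [Pb²⁺][Cl⁻]^2 = s · (2s)^2 = 4s^3 = 4.0×10⁻⁵
s = 2.2×10⁻² M
[Cl⁻] = 2s = 4.3×10⁻² M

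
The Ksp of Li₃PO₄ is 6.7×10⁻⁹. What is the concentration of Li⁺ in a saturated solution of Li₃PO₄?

1.2×10⁻² M

Li₃PO₄(s) ⇌ 3 Li⁺(aq) + PO₄³⁻(aq)
Let s be the molar solubility. Then [Li⁺] = 3s and [PO₄³⁻] = s.
Ksp = [Li⁺]^3[PO₄³⁻] = (3s)^3 · s = 27s^4 = 6.7×10⁻⁹
s = 4.0×10⁻³ M
[Li⁺] = 3s = 1.2×10⁻² M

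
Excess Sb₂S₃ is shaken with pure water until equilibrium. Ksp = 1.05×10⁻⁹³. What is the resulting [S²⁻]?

2.98×10⁻¹⁹ M

Sb₂S₃(s) ⇌ 2 Sb³⁺(aq) + 3 S²⁻(aq)
Let s be the molar solubility. Then [Sb³⁺] = 2s and [S²⁻] = 3s.
Ksp = [Sb³⁺]^2[S²⁻]^3 = (2s)^2 · (3s)^3 = 108s^5 = 1.05×10⁻⁹³
s = 9.94×10⁻²⁰ M
[S²⁻] = 3s = 2.98×10⁻¹⁹ M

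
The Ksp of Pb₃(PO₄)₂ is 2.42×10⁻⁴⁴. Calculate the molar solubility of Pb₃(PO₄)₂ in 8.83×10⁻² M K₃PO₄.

4.86×10⁻¹⁵ M

Pb₃(PO₄)₂(s) ⇌ 3 Pb²⁺(aq) + 2 PO₄³⁻(aq)
Let s be the solubility of Pb₃(PO₄)₂ here. The common ion gives [PO₄³⁻] ≈ 8.83×10⁻² M, and [Pb²⁺] = 3s.
Ksp = [Pb²⁺]^3[PO₄³⁻]^2 = (3s)^3(8.83×10⁻²)^2
(3s)^3 = 2.42×10⁻⁴⁴ / (8.83×10⁻²)^2 = 3.10×10⁻⁴²
s = 4.86×10⁻¹⁵ M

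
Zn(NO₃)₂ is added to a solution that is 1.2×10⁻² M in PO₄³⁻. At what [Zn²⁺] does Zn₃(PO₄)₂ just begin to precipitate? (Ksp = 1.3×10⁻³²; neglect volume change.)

4.5×10⁻¹⁰ M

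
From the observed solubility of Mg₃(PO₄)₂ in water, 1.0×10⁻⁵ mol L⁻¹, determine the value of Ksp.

Mg₃(PO₄)₂(s) ⇌ 3 Mg²⁺(aq) + 2 PO₄³⁻(aq)
Call the molar solubility s, so that [Mg²⁺] = 3s and [PO₄³⁻] = 2s.
Ksp = [Mg²⁺]^3[PO₄³⁻]^2 = (3s)^3 · (2s)^2 = 108s^5
Ksp = 108 × (1.0×10⁻⁵)^5 = 1.1×10⁻²³

Ksp = 1.1×10⁻²³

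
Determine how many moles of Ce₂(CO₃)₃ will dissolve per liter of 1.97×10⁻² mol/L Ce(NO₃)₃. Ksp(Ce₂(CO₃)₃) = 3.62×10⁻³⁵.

Ce₂(CO₃)₃(s) ⇌ 2 Ce³⁺(aq) + 3 CO₃²⁻(aq)
With Ce³⁺ already at 1.97×10⁻² mol/L and s small, take [Ce³⁺] ≈ 1.97×10⁻² mol/L and [CO₃²⁻] = 3s.
Ksp = [Ce³⁺]^2[CO₃²⁻]^3 = (1.97×10⁻²)^2(3s)^3
(3s)^3 = 3.62×10⁻³⁵ / (1.97×10⁻²)^2 = 9.33×10⁻³²
s = 1.51×10⁻¹¹ mol/L

1.51×10⁻¹¹ M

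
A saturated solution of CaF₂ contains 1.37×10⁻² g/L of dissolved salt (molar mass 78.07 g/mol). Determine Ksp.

Convert to molarity: s = 1.37×10⁻² / 78.07 = 1.7548×10⁻⁴ mol/L
CaF₂(s) ⇌ Ca²⁺(aq) + 2 F⁻(aq)
Call the molar solubility s, so that [Ca²⁺] = s and [F⁻] = 2s.
Ksp = [Ca²⁺][F⁻]^2 = s · (2s)^2 = 4s^3
Ksp = 4 × (1.7548×10⁻⁴)^3 = 2.16×10⁻¹¹

Ksp = 2.16×10⁻¹¹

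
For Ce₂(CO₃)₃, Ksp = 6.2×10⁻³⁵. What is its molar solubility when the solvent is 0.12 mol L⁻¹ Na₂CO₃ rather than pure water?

Ce₂(CO₃)₃(s) ⇌ 2 Ce³⁺(aq) + 3 CO₃²⁻(aq)
CO₃²⁻ is already present at 0.12 mol L⁻¹. If s mol/L of Ce₂(CO₃)₃ dissolves, [Ce³⁺] = 2s while [CO₃²⁻] ≈ 0.12 mol L⁻¹.
Ksp = [Ce³⁺]^2[CO₃²⁻]^3 = (2s)^2(0.12)^3
(2s)^2 = 6.2×10⁻³⁵ / (0.12)^3 = 3.6×10⁻³²
s = 9.5×10⁻¹⁷ mol L⁻¹

9.5×10⁻¹⁷ M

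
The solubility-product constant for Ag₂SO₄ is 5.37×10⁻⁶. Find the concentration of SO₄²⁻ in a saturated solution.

Ag₂SO₄(s) ⇌ 2 Ag⁺(aq) + SO₄²⁻(aq)
For each mole of Ag₂SO₄ that dissolves per liter, [Ag⁺] = 2s and [SO₄²⁻] = s; let s denote this solubility.
Ksp = [Ag⁺]^2[SO₄²⁻] = (2s)^2 · s = 4s^3 = 5.37×10⁻⁶
s = 1.10×10⁻² M
[SO₄²⁻] = s = 1.10×10⁻² M

1.10×10⁻² M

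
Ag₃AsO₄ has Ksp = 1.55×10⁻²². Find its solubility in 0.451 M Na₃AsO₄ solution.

2.33×10⁻⁸ M

Ag₃AsO₄(s) ⇌ 3 Ag⁺(aq) + AsO₄³⁻(aq)
Let s be the solubility of Ag₃AsO₄ here. The common ion gives [AsO₄³⁻] ≈ 0.451 M, and [Ag⁺] = 3s.
Ksp = [Ag⁺]^3[AsO₄³⁻] = (3s)^3(0.451)
(3s)^3 = 1.55×10⁻²² / (0.451) = 3.44×10⁻²²
s = 2.33×10⁻⁸ M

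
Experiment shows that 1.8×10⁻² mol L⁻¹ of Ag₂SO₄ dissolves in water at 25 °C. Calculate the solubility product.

Ag₂SO₄(s) ⇌ 2 Ag⁺(aq) + SO₄²⁻(aq)
If s mol/L of Ag₂SO₄ dissolves, [Ag⁺] = 2s and [SO₄²⁻] = s.
Ksp = [Ag⁺]^2[SO₄²⁻] = (2s)^2 · s = 4s^3
Ksp = 4 × (1.8×10⁻²)^3 = 2.3×10⁻⁵

Ksp = 2.3×10⁻⁵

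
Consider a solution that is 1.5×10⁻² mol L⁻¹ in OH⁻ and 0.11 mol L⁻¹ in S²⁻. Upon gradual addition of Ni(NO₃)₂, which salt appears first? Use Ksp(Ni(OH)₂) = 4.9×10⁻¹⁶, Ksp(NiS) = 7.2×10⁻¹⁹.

The threshold for precipitation is Q = Ksp.
For Ni(OH)₂: [Ni²⁺] = (Ksp/[OH⁻]^2) = 2.2×10⁻¹² mol L⁻¹
For NiS: [Ni²⁺] = (Ksp/[S²⁻]) = 6.5×10⁻¹⁸ mol L⁻¹
NiS requires the lower [Ni²⁺], so it precipitates first.

NiS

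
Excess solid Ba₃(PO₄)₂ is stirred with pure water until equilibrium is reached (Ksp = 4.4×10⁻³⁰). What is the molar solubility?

5.3×10⁻⁷ M

Ba₃(PO₄)₂(s) ⇌ 3 Ba²⁺(aq) + 2 PO₄³⁻(aq)
With molar solubility s: [Ba²⁺] = 3s, [PO₄³⁻] = 2s.
Ksp = [Ba²⁺]^3[PO₄³⁻]^2 = (3s)^3 · (2s)^2 = 108s^5
108s^5 = 4.4×10⁻³⁰  ⇒  s^5 = 4.1×10⁻³²
s = 5.3×10⁻⁷ mol L⁻¹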